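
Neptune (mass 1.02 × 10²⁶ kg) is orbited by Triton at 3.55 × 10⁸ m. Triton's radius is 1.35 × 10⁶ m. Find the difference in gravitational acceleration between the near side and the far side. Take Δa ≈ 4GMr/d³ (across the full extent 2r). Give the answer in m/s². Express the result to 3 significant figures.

8.22 × 10⁻⁴ m/s²

a_tidal = 4GMr/d³
        = 4 × (6.674 × 10⁻¹¹) × (1.02 × 10²⁶) × (1.35 × 10⁶) / (3.55 × 10⁸)³
        = 8.22 × 10⁻⁴ m/s²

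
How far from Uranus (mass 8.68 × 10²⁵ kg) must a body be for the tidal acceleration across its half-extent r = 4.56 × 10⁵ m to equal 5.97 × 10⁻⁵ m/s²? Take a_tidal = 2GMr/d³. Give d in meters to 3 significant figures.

2GMr/d³ = a_tidal  ⇒  d = (2GMr / a_tidal)^(1/3)
d = (2 × 6.674×10⁻¹¹ × (8.68 × 10²⁵) × (4.56 × 10⁵) / (5.97 × 10⁻⁵))^(1/3)
  = 4.46 × 10⁸ m

4.46 × 10⁸ m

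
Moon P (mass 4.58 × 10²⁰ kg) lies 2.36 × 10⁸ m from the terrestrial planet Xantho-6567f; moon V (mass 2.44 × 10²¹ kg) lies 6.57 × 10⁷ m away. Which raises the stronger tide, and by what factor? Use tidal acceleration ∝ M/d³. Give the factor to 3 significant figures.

Moon V, by a factor of ≈ 247

The tide-raising term goes as M/d³ (the gradient of a 1/d² field).
Moon P: (4.58 × 10²⁰) / (2.36 × 10⁸)³ = 3.484 × 10⁻⁵
Moon V: (2.44 × 10²¹) / (6.57 × 10⁷)³ = 8.604 × 10⁻³
Ratio (larger/smaller) = 247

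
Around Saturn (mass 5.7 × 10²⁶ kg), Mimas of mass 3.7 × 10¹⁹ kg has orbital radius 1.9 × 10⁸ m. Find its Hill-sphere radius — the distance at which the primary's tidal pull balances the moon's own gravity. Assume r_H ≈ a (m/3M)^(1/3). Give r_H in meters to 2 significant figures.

r_H ≈ a (m/3M)^(1/3)
    = (1.9 × 10⁸) × (3.7 × 10¹⁹ / (3 × 5.7 × 10²⁶))^(1/3)
    = 5.3 × 10⁵ m

5.3 × 10⁵ m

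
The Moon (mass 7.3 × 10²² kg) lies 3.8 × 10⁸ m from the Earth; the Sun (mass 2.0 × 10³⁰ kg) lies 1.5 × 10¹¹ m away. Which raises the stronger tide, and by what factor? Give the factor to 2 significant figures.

The Moon, by a factor of ≈ 2.2

Compare M/d³ for the two perturbers:
The Moon: (7.3 × 10²²) / (3.8 × 10⁸)³ = 1.330 × 10⁻³
The Sun: (2.0 × 10³⁰) / (1.5 × 10¹¹)³ = 5.926 × 10⁻⁴
Ratio (larger/smaller) = 2.2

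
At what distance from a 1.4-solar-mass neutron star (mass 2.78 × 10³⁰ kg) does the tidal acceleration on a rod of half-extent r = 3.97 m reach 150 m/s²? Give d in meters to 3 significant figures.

2GMr/d³ = a_tidal  ⇒  d = (2GMr / a_tidal)^(1/3)
d = (2 × 6.674×10⁻¹¹ × (2.78 × 10³⁰) × (3.97) / (150))^(1/3)
  = 2.14 × 10⁶ m

2.14 × 10⁶ m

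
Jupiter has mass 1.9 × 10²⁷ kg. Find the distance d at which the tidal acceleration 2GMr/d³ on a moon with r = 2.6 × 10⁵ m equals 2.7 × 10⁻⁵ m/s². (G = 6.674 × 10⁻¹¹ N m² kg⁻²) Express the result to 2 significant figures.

1.3 × 10⁹ m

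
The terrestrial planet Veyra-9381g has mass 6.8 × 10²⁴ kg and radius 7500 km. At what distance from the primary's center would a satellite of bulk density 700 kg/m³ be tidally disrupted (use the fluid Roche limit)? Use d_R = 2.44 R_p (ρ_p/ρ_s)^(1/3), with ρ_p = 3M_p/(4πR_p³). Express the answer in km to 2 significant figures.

32000 km

ρ_p = 3M_p/(4πR_p³) = 3 × (6.8 × 10²⁴) / (4π × (7.5 × 10⁶ m)³) = 3800 kg/m³
d_R = 2.44 × 7500 km × (3800/700)^(1/3)
    = 32000 km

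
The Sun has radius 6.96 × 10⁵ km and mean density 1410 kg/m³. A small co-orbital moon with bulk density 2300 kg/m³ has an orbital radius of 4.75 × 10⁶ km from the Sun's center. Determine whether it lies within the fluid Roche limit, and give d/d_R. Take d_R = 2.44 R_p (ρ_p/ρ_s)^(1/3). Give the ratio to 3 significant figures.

outside; d/d_R ≈ 3.29

d_R = 2.44 × (6.96 × 10⁵ km) × (1410/2300)^(1/3) = 1.443 × 10⁶ km
d/d_R = (4.75 × 10⁶) / (1.443 × 10⁶) = 3.29
Since d/d_R > 1, the body is outside the Roche limit.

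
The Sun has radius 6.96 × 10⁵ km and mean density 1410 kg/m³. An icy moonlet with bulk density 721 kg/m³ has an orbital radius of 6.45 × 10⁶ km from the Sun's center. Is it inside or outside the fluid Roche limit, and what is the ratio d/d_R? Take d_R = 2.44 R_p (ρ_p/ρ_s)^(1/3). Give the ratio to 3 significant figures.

d_R = 2.44 × (6.96 × 10⁵ km) × (1410/721)^(1/3) = 2.124 × 10⁶ km
d/d_R = (6.45 × 10⁶) / (2.124 × 10⁶) = 3.04
Since d/d_R > 1, the body is outside the Roche limit.

outside; d/d_R ≈ 3.04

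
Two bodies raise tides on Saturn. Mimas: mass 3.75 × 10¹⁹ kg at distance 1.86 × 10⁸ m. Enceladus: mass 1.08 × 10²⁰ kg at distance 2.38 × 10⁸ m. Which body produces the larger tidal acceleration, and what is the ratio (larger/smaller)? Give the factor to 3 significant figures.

Enceladus, by a factor of ≈ 1.37

Tidal acceleration ∝ M/d³, so compare M/d³ for each.
Mimas: (3.75 × 10¹⁹) / (1.86 × 10⁸)³ = 5.828 × 10⁻⁶
Enceladus: (1.08 × 10²⁰) / (2.38 × 10⁸)³ = 8.011 × 10⁻⁶
Ratio (larger/smaller) = 1.37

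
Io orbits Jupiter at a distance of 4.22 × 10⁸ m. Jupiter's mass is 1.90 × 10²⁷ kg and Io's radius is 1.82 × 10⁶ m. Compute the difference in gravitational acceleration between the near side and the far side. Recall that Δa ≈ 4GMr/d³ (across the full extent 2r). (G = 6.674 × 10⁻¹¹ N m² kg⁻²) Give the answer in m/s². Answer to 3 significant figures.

1.23 × 10⁻² m/s²

Differencing GM/(d−r)² and GM/(d+r)² to first order in r/d gives 4GMr/d³.
a_tidal = 4GMr/d³
        = 4 × (6.674 × 10⁻¹¹) × (1.90 × 10²⁷) × (1.82 × 10⁶) / (4.22 × 10⁸)³
        = 1.23 × 10⁻² m/s²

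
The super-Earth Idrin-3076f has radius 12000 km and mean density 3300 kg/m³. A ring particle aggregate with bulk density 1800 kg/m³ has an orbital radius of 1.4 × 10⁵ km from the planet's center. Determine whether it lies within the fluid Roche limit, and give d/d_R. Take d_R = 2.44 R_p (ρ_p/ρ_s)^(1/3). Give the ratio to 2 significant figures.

d_R = 2.44 × (12000 km) × (3300/1800)^(1/3) = 35840 km
d/d_R = (1.4 × 10⁵) / (35840) = 3.9
Since d/d_R > 1, the body is outside the Roche limit.

outside; d/d_R ≈ 3.9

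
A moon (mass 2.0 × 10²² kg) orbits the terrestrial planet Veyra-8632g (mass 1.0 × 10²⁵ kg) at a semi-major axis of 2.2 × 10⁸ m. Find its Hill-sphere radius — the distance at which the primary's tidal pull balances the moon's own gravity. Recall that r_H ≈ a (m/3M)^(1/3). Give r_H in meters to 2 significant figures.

1.9 × 10⁷ m

r_H ≈ a (m/3M)^(1/3)
    = (2.2 × 10⁸) × (2.0 × 10²² / (3 × 1.0 × 10²⁵))^(1/3)
    = 1.9 × 10⁷ m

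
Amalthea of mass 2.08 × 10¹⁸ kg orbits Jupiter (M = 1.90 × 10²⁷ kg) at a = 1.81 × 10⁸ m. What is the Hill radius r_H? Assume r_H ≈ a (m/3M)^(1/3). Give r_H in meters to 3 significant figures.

1.29 × 10⁵ m

r_H ≈ a (m/3M)^(1/3)
    = (1.81 × 10⁸) × (2.08 × 10¹⁸ / (3 × 1.90 × 10²⁷))^(1/3)
    = 1.29 × 10⁵ m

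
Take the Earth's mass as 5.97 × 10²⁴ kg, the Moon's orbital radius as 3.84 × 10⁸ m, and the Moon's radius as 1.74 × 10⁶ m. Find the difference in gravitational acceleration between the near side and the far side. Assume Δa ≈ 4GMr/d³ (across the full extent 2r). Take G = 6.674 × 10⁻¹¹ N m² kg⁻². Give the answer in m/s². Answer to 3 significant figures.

4.90 × 10⁻⁵ m/s²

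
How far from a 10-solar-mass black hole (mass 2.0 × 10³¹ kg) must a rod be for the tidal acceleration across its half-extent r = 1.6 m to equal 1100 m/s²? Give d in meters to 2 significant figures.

1.6 × 10⁶ m

2GMr/d³ = a_tidal  ⇒  d = (2GMr / a_tidal)^(1/3)
d = (2 × 6.674×10⁻¹¹ × (2.0 × 10³¹) × (1.6) / (1100))^(1/3)
  = 1.6 × 10⁶ m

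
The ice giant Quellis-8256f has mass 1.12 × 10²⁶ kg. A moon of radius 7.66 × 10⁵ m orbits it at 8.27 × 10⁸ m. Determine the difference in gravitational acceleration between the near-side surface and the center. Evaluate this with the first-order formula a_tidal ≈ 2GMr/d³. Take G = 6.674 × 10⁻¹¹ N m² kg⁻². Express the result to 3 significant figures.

2.02 × 10⁻⁵ m/s²

Δa = 2GMr/d³
   = 2 × (6.674 × 10⁻¹¹) × (1.12 × 10²⁶) × (7.66 × 10⁵) / (8.27 × 10⁸)³
   = 2.02 × 10⁻⁵ m/s²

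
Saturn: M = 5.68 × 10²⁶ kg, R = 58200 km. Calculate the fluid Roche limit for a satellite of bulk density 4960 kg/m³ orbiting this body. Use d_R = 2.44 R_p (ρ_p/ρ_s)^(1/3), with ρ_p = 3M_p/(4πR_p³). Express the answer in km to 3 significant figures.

73500 km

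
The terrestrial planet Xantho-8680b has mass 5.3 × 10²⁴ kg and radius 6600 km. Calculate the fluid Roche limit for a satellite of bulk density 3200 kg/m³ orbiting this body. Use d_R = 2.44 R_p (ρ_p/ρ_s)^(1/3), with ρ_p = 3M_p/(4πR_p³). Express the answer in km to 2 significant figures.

ρ_p = 3M_p/(4πR_p³) = 3 × (5.3 × 10²⁴) / (4π × (6.6 × 10⁶ m)³) = 4400 kg/m³
d_R = 2.44 × 6600 km × (4400/3200)^(1/3)
    = 18000 km

18000 km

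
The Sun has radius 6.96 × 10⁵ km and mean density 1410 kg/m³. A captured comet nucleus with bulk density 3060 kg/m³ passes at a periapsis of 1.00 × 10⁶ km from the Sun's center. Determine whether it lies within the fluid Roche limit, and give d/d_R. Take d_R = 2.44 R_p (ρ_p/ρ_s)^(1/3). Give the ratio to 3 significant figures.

inside; d/d_R ≈ 0.762

d_R = 2.44 × (6.96 × 10⁵ km) × (1410/3060)^(1/3) = 1.312 × 10⁶ km
d/d_R = (1.00 × 10⁶) / (1.312 × 10⁶) = 0.762
Since d/d_R < 1, the body is inside the Roche limit.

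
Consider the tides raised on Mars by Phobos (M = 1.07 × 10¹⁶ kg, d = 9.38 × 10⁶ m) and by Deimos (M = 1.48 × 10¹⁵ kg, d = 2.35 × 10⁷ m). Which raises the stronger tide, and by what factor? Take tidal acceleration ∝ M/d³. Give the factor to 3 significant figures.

Tidal stretch scales as M/d³; compute that for each body.
Phobos: (1.07 × 10¹⁶) / (9.38 × 10⁶)³ = 1.297 × 10⁻⁵
Deimos: (1.48 × 10¹⁵) / (2.35 × 10⁷)³ = 1.140 × 10⁻⁷
Ratio (larger/smaller) = 114

Phobos, by a factor of ≈ 114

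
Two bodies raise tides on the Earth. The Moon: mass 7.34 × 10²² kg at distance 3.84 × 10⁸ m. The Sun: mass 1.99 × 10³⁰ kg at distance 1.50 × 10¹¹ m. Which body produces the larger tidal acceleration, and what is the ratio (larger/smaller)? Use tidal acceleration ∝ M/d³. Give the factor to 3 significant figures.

The Moon, by a factor of ≈ 2.20

The tide-raising term goes as M/d³ (the gradient of a 1/d² field).
The Moon: (7.34 × 10²²) / (3.84 × 10⁸)³ = 1.296 × 10⁻³
The Sun: (1.99 × 10³⁰) / (1.50 × 10¹¹)³ = 5.896 × 10⁻⁴
Ratio (larger/smaller) = 2.20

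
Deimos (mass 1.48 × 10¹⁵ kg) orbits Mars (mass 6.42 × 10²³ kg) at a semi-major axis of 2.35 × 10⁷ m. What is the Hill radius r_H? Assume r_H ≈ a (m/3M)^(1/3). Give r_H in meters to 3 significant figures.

2.15 × 10⁴ m

r_H ≈ a (m/3M)^(1/3)
    = (2.35 × 10⁷) × (1.48 × 10¹⁵ / (3 × 6.42 × 10²³))^(1/3)
    = 2.15 × 10⁴ m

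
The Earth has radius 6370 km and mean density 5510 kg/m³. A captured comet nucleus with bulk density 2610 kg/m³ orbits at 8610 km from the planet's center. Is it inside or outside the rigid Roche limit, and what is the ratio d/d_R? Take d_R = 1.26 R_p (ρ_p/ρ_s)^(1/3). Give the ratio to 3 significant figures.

inside; d/d_R ≈ 0.836

d_R = 1.26 × (6370 km) × (5510/2610)^(1/3) = 10300 km
d/d_R = (8610) / (10300) = 0.836
Since d/d_R < 1, the body is inside the Roche limit.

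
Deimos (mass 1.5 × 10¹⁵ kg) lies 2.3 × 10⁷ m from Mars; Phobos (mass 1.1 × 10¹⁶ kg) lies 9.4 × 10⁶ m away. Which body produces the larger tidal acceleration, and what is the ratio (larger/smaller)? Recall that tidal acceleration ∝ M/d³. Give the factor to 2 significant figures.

Phobos, by a factor of ≈ 110

Tidal stretch scales as M/d³; compute that for each body.
Deimos: (1.5 × 10¹⁵) / (2.3 × 10⁷)³ = 1.233 × 10⁻⁷
Phobos: (1.1 × 10¹⁶) / (9.4 × 10⁶)³ = 1.324 × 10⁻⁵
Ratio (larger/smaller) = 110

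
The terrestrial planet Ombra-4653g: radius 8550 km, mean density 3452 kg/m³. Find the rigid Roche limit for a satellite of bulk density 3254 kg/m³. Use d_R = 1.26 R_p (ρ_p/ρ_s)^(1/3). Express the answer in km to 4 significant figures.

10990 km

d_R = 1.26 × 8550 km × (3452/3254)^(1/3)
    = 10990 km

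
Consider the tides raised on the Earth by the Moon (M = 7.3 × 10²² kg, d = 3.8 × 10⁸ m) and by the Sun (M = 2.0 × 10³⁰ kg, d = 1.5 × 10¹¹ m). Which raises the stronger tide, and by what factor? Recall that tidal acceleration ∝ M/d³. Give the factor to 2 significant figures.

The Moon, by a factor of ≈ 2.2

Tidal stretch scales as M/d³; compute that for each body.
The Moon: (7.3 × 10²²) / (3.8 × 10⁸)³ = 1.330 × 10⁻³
The Sun: (2.0 × 10³⁰) / (1.5 × 10¹¹)³ = 5.926 × 10⁻⁴
Ratio (larger/smaller) = 2.2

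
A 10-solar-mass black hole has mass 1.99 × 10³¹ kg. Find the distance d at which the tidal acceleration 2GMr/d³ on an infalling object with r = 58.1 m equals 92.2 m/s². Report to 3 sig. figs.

2GMr/d³ = a_tidal  ⇒  d = (2GMr / a_tidal)^(1/3)
d = (2 × 6.674×10⁻¹¹ × (1.99 × 10³¹) × (58.1) / (92.2))^(1/3)
  = 1.19 × 10⁷ m

1.19 × 10⁷ m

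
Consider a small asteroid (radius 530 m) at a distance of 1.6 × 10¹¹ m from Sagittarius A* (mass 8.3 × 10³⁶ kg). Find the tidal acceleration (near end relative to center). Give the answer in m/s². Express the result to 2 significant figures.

a_tidal = 2GMr/d³
        = 2 × (6.674 × 10⁻¹¹) × (8.3 × 10³⁶) × (530) / (1.6 × 10¹¹)³
        = 1.4 × 10⁻⁴ m/s²

1.4 × 10⁻⁴ m/s²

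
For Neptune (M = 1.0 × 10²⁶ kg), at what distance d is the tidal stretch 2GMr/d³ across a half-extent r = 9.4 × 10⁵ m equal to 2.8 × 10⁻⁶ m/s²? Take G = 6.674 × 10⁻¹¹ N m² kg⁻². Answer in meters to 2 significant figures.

1.6 × 10⁹ m

2GMr/d³ = a_tidal  ⇒  d = (2GMr / a_tidal)^(1/3)
d = (2 × 6.674×10⁻¹¹ × (1.0 × 10²⁶) × (9.4 × 10⁵) / (2.8 × 10⁻⁶))^(1/3)
  = 1.6 × 10⁹ m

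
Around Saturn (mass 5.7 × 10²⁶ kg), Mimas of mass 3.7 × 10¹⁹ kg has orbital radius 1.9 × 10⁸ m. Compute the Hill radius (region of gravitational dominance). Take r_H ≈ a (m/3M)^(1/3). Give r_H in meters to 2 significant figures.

5.3 × 10⁵ m

r_H ≈ a (m/3M)^(1/3)
    = (1.9 × 10⁸) × (3.7 × 10¹⁹ / (3 × 5.7 × 10²⁶))^(1/3)
    = 5.3 × 10⁵ m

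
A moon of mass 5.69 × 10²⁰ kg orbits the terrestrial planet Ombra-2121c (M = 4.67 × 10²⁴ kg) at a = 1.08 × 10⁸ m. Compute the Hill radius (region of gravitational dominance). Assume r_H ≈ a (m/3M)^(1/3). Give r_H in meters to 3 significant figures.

r_H ≈ a (m/3M)^(1/3)
    = (1.08 × 10⁸) × (5.69 × 10²⁰ / (3 × 4.67 × 10²⁴))^(1/3)
    = 3.71 × 10⁶ m

3.71 × 10⁶ m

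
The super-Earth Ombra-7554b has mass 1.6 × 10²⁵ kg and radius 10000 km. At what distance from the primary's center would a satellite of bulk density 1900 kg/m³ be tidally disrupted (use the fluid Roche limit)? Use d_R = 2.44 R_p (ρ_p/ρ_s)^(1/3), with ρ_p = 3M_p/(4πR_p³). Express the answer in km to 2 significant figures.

31000 km

ρ_p = 3M_p/(4πR_p³) = 3 × (1.6 × 10²⁵) / (4π × (1.0 × 10⁷ m)³) = 3800 kg/m³
d_R = 2.44 × 10000 km × (3800/1900)^(1/3)
    = 31000 km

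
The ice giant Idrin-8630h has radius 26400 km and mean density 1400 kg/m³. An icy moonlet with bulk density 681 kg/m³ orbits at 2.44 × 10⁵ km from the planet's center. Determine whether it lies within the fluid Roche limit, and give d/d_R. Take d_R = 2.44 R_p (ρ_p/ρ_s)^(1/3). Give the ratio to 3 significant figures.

d_R = 2.44 × (26400 km) × (1400/681)^(1/3) = 81910 km
d/d_R = (2.44 × 10⁵) / (81910) = 2.98
Since d/d_R > 1, the body is outside the Roche limit.

outside; d/d_R ≈ 2.98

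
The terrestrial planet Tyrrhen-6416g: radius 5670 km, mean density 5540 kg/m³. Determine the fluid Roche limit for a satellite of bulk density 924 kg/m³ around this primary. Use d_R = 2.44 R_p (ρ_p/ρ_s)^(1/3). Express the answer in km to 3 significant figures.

25100 km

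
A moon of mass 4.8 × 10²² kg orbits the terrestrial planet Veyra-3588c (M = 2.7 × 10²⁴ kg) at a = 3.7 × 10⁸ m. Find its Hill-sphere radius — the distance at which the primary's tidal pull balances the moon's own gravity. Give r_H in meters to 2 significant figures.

r_H ≈ a (m/3M)^(1/3)
    = (3.7 × 10⁸) × (4.8 × 10²² / (3 × 2.7 × 10²⁴))^(1/3)
    = 6.7 × 10⁷ m

6.7 × 10⁷ m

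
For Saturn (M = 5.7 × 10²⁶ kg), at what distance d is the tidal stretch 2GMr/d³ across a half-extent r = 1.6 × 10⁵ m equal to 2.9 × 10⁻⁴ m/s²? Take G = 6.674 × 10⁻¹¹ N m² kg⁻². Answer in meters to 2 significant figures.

3.5 × 10⁸ m

2GMr/d³ = a_tidal  ⇒  d = (2GMr / a_tidal)^(1/3)
d = (2 × 6.674×10⁻¹¹ × (5.7 × 10²⁶) × (1.6 × 10⁵) / (2.9 × 10⁻⁴))^(1/3)
  = 3.5 × 10⁸ m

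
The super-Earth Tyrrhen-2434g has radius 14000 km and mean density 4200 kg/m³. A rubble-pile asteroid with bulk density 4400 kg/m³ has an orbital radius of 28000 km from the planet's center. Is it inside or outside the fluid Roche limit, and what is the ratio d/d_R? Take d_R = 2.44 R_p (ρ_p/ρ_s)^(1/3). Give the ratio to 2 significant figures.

inside; d/d_R ≈ 0.83

d_R = 2.44 × (14000 km) × (4200/4400)^(1/3) = 33630 km
d/d_R = (28000) / (33630) = 0.83
Since d/d_R < 1, the body is inside the Roche limit.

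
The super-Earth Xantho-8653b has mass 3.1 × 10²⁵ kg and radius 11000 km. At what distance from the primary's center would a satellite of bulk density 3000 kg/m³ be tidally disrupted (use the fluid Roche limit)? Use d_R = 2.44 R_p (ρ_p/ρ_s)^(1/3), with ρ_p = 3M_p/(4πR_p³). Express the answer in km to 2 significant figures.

ρ_p = 3M_p/(4πR_p³) = 3 × (3.1 × 10²⁵) / (4π × (1.1 × 10⁷ m)³) = 5600 kg/m³
d_R = 2.44 × 11000 km × (5600/3000)^(1/3)
    = 33000 km

33000 km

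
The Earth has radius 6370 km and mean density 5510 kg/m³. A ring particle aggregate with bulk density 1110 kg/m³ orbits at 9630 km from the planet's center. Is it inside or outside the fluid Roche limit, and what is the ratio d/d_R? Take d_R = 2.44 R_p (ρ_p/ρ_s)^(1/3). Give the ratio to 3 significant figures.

inside; d/d_R ≈ 0.363

d_R = 2.44 × (6370 km) × (5510/1110)^(1/3) = 26510 km
d/d_R = (9630) / (26510) = 0.363
Since d/d_R < 1, the body is inside the Roche limit.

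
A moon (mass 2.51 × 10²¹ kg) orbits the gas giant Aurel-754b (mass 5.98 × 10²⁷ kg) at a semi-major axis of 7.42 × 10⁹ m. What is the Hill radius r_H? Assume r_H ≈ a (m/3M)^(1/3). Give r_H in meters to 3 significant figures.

r_H ≈ a (m/3M)^(1/3)
    = (7.42 × 10⁹) × (2.51 × 10²¹ / (3 × 5.98 × 10²⁷))^(1/3)
    = 3.85 × 10⁷ m

3.85 × 10⁷ m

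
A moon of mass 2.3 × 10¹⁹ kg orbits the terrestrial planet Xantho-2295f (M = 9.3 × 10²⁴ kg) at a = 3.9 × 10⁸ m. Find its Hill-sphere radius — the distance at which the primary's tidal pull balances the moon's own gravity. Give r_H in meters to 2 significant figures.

r_H ≈ a (m/3M)^(1/3)
    = (3.9 × 10⁸) × (2.3 × 10¹⁹ / (3 × 9.3 × 10²⁴))^(1/3)
    = 3.7 × 10⁶ m

3.7 × 10⁶ m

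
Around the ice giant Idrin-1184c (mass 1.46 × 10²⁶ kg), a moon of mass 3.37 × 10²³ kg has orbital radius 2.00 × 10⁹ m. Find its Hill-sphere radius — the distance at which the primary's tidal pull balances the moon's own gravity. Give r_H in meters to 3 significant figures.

1.83 × 10⁸ m

r_H ≈ a (m/3M)^(1/3)
    = (2.00 × 10⁹) × (3.37 × 10²³ / (3 × 1.46 × 10²⁶))^(1/3)
    = 1.83 × 10⁸ m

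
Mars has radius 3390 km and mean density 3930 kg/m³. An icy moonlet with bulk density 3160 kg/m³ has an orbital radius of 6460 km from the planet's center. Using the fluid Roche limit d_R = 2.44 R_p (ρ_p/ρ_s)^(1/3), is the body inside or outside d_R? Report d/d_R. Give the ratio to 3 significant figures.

d_R = 2.44 × (3390 km) × (3930/3160)^(1/3) = 8895 km
d/d_R = (6460) / (8895) = 0.726
Since d/d_R < 1, the body is inside the Roche limit.

inside; d/d_R ≈ 0.726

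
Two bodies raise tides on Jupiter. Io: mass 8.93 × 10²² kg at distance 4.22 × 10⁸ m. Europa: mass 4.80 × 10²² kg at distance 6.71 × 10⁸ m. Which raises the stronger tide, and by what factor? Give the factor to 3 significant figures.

Tidal stretch scales as M/d³; compute that for each body.
Io: (8.93 × 10²²) / (4.22 × 10⁸)³ = 1.188 × 10⁻³
Europa: (4.80 × 10²²) / (6.71 × 10⁸)³ = 1.589 × 10⁻⁴
Ratio (larger/smaller) = 7.48

Io, by a factor of ≈ 7.48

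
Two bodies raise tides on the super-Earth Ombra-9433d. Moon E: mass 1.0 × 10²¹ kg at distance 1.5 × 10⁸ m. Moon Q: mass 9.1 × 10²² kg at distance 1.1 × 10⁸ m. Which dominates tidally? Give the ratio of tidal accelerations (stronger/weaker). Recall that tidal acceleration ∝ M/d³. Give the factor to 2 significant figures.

Tidal stretch scales as M/d³; compute that for each body.
Moon E: (1.0 × 10²¹) / (1.5 × 10⁸)³ = 2.963 × 10⁻⁴
Moon Q: (9.1 × 10²²) / (1.1 × 10⁸)³ = 6.837 × 10⁻²
Ratio (larger/smaller) = 230

Moon Q, by a factor of ≈ 230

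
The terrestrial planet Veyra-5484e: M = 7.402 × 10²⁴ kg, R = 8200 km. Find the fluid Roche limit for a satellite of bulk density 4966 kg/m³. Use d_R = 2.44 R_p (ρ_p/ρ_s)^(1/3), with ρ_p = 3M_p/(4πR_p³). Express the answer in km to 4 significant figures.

ρ_p = 3M_p/(4πR_p³) = 3 × (7.402 × 10²⁴) / (4π × (8.200 × 10⁶ m)³) = 3205 kg/m³
d_R = 2.44 × 8200 km × (3205/4966)^(1/3)
    = 17290 km

17290 km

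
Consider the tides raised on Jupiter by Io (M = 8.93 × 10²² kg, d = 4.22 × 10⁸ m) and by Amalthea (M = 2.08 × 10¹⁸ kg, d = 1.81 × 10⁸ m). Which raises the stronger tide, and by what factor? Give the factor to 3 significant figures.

Io, by a factor of ≈ 3390

Tidal acceleration ∝ M/d³, so compare M/d³ for each.
Io: (8.93 × 10²²) / (4.22 × 10⁸)³ = 1.188 × 10⁻³
Amalthea: (2.08 × 10¹⁸) / (1.81 × 10⁸)³ = 3.508 × 10⁻⁷
Ratio (larger/smaller) = 3390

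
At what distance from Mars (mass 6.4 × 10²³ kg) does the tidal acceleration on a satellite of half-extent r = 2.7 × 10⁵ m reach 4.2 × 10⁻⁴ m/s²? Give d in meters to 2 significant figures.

2GMr/d³ = a_tidal  ⇒  d = (2GMr / a_tidal)^(1/3)
d = (2 × 6.674×10⁻¹¹ × (6.4 × 10²³) × (2.7 × 10⁵) / (4.2 × 10⁻⁴))^(1/3)
  = 3.8 × 10⁷ m

3.8 × 10⁷ m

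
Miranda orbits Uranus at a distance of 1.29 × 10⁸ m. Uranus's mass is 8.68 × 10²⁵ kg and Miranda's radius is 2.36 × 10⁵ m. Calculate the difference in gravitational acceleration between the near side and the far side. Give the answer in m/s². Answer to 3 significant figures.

2.55 × 10⁻³ m/s²

a_tidal = 4GMr/d³
        = 4 × (6.674 × 10⁻¹¹) × (8.68 × 10²⁵) × (2.36 × 10⁵) / (1.29 × 10⁸)³
        = 2.55 × 10⁻³ m/s²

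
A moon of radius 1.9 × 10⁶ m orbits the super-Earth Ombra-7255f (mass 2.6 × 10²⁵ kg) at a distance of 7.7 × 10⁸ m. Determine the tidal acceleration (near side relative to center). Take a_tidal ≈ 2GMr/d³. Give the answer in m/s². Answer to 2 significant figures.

Δa = 2GMr/d³
   = 2 × (6.674 × 10⁻¹¹) × (2.6 × 10²⁵) × (1.9 × 10⁶) / (7.7 × 10⁸)³
   = 1.4 × 10⁻⁵ m/s²

1.4 × 10⁻⁵ m/s²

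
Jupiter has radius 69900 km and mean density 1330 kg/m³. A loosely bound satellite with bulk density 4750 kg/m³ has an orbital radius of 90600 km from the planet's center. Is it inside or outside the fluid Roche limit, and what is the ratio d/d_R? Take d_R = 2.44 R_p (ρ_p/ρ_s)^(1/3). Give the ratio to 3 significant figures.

inside; d/d_R ≈ 0.812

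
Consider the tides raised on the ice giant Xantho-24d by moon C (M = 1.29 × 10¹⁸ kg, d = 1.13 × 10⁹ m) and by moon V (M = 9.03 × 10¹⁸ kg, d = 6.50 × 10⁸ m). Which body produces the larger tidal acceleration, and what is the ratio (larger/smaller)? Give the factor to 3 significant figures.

Moon V, by a factor of ≈ 36.8

Tidal stretch scales as M/d³; compute that for each body.
Moon C: (1.29 × 10¹⁸) / (1.13 × 10⁹)³ = 8.940 × 10⁻¹⁰
Moon V: (9.03 × 10¹⁸) / (6.50 × 10⁸)³ = 3.288 × 10⁻⁸
Ratio (larger/smaller) = 36.8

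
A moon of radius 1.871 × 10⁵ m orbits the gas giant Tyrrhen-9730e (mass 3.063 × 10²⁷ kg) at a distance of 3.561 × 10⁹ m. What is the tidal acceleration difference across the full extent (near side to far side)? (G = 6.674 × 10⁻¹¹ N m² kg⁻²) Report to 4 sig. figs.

Δg = 4GMr/d³
   = 4 × (6.674 × 10⁻¹¹) × (3.063 × 10²⁷) × (1.871 × 10⁵) / (3.561 × 10⁹)³
   = 3.388 × 10⁻⁶ m/s²

3.388 × 10⁻⁶ m/s²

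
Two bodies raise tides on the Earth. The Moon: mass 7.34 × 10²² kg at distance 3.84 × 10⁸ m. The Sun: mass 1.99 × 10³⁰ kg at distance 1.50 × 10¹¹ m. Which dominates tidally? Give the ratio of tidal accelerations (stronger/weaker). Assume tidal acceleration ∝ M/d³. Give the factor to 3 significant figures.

Tidal acceleration ∝ M/d³, so compare M/d³ for each.
The Moon: (7.34 × 10²²) / (3.84 × 10⁸)³ = 1.296 × 10⁻³
The Sun: (1.99 × 10³⁰) / (1.50 × 10¹¹)³ = 5.896 × 10⁻⁴
Ratio (larger/smaller) = 2.20

The Moon, by a factor of ≈ 2.20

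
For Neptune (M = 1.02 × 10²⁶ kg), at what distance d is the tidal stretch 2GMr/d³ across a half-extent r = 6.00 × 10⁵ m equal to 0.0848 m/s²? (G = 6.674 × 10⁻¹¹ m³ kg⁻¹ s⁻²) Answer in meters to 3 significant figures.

4.58 × 10⁷ m

2GMr/d³ = a_tidal  ⇒  d = (2GMr / a_tidal)^(1/3)
d = (2 × 6.674×10⁻¹¹ × (1.02 × 10²⁶) × (6.00 × 10⁵) / (0.0848))^(1/3)
  = 4.58 × 10⁷ m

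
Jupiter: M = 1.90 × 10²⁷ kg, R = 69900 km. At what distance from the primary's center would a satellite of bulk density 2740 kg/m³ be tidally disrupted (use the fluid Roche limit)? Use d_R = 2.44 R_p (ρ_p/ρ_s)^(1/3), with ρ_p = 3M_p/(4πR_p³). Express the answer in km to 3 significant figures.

ρ_p = 3M_p/(4πR_p³) = 3 × (1.90 × 10²⁷) / (4π × (6.99 × 10⁷ m)³) = 1330 kg/m³
d_R = 2.44 × 69900 km × (1330/2740)^(1/3)
    = 1.34 × 10⁵ km

1.34 × 10⁵ km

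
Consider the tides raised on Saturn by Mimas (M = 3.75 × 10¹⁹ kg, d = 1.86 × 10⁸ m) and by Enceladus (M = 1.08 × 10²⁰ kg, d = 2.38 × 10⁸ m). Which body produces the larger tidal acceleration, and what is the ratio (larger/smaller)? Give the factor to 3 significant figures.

Compare M/d³ for the two perturbers:
Mimas: (3.75 × 10¹⁹) / (1.86 × 10⁸)³ = 5.828 × 10⁻⁶
Enceladus: (1.08 × 10²⁰) / (2.38 × 10⁸)³ = 8.011 × 10⁻⁶
Ratio (larger/smaller) = 1.37

Enceladus, by a factor of ≈ 1.37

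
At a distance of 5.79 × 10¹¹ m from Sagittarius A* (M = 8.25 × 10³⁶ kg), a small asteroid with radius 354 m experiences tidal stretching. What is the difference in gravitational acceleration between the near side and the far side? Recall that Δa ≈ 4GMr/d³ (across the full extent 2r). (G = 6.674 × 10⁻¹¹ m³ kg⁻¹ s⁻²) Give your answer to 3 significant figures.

4.02 × 10⁻⁶ m/s²

Δg = 4GMr/d³
   = 4 × (6.674 × 10⁻¹¹) × (8.25 × 10³⁶) × (354) / (5.79 × 10¹¹)³
   = 4.02 × 10⁻⁶ m/s²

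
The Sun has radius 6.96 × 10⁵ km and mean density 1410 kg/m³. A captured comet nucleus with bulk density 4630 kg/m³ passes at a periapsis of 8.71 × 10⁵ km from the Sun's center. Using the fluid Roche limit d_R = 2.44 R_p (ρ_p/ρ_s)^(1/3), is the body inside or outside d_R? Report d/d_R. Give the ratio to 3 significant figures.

inside; d/d_R ≈ 0.762

d_R = 2.44 × (6.96 × 10⁵ km) × (1410/4630)^(1/3) = 1.143 × 10⁶ km
d/d_R = (8.71 × 10⁵) / (1.143 × 10⁶) = 0.762
Since d/d_R < 1, the body is inside the Roche limit.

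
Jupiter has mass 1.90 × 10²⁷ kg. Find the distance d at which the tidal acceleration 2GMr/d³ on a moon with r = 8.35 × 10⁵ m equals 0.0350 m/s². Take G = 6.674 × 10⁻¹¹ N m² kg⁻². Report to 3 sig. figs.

1.82 × 10⁸ m

2GMr/d³ = a_tidal  ⇒  d = (2GMr / a_tidal)^(1/3)
d = (2 × 6.674×10⁻¹¹ × (1.90 × 10²⁷) × (8.35 × 10⁵) / (0.0350))^(1/3)
  = 1.82 × 10⁸ m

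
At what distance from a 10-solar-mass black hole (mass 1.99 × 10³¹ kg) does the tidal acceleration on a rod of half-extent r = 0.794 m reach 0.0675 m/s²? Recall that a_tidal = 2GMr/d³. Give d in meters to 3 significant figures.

3.15 × 10⁷ m

2GMr/d³ = a_tidal  ⇒  d = (2GMr / a_tidal)^(1/3)
d = (2 × 6.674×10⁻¹¹ × (1.99 × 10³¹) × (0.794) / (0.0675))^(1/3)
  = 3.15 × 10⁷ m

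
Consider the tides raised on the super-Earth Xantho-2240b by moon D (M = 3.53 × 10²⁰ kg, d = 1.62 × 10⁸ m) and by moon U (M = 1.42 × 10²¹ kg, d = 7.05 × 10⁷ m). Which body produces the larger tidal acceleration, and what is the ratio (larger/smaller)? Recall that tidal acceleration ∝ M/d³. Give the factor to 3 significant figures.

Moon U, by a factor of ≈ 48.8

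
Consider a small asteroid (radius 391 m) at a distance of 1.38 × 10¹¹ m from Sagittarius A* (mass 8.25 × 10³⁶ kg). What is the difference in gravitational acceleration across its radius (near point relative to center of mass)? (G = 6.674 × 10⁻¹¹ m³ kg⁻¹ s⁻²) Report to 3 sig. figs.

1.64 × 10⁻⁴ m/s²

The tidal stretch is the gradient of GM/d² times the body's extent r, hence the 1/d³ dependence.
Δg = 2GMr/d³
   = 2 × (6.674 × 10⁻¹¹) × (8.25 × 10³⁶) × (391) / (1.38 × 10¹¹)³
   = 1.64 × 10⁻⁴ m/s²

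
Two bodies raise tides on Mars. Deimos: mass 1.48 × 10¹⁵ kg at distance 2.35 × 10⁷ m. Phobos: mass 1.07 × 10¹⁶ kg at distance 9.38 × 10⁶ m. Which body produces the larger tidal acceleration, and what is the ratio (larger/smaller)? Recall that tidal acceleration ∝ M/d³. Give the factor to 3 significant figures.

Tidal stretch scales as M/d³; compute that for each body.
Deimos: (1.48 × 10¹⁵) / (2.35 × 10⁷)³ = 1.140 × 10⁻⁷
Phobos: (1.07 × 10¹⁶) / (9.38 × 10⁶)³ = 1.297 × 10⁻⁵
Ratio (larger/smaller) = 114

Phobos, by a factor of ≈ 114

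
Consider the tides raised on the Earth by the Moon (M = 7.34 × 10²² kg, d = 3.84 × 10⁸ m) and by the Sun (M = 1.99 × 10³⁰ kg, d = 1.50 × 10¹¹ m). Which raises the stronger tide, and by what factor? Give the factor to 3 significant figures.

The Moon, by a factor of ≈ 2.20

Tidal acceleration ∝ M/d³, so compare M/d³ for each.
The Moon: (7.34 × 10²²) / (3.84 × 10⁸)³ = 1.296 × 10⁻³
The Sun: (1.99 × 10³⁰) / (1.50 × 10¹¹)³ = 5.896 × 10⁻⁴
Ratio (larger/smaller) = 2.20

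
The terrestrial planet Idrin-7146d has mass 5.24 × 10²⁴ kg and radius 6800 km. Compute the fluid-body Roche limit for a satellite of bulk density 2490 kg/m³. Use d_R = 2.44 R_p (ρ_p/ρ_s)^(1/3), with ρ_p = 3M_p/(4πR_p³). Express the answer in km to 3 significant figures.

ρ_p = 3M_p/(4πR_p³) = 3 × (5.24 × 10²⁴) / (4π × (6.80 × 10⁶ m)³) = 3980 kg/m³
d_R = 2.44 × 6800 km × (3980/2490)^(1/3)
    = 19400 km

19400 km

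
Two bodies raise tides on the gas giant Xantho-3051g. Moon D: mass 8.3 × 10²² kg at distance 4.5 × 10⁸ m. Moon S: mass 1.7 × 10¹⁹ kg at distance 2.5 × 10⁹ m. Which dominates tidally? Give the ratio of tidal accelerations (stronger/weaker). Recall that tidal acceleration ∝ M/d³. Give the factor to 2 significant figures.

The tide-raising term goes as M/d³ (the gradient of a 1/d² field).
Moon D: (8.3 × 10²²) / (4.5 × 10⁸)³ = 9.108 × 10⁻⁴
Moon S: (1.7 × 10¹⁹) / (2.5 × 10⁹)³ = 1.088 × 10⁻⁹
Ratio (larger/smaller) = 8.4 × 10⁵

Moon D, by a factor of ≈ 8.4 × 10⁵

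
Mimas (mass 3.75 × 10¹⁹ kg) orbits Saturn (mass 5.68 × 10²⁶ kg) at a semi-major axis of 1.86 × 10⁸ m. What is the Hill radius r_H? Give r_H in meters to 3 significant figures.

r_H ≈ a (m/3M)^(1/3)
    = (1.86 × 10⁸) × (3.75 × 10¹⁹ / (3 × 5.68 × 10²⁶))^(1/3)
    = 5.21 × 10⁵ m

5.21 × 10⁵ m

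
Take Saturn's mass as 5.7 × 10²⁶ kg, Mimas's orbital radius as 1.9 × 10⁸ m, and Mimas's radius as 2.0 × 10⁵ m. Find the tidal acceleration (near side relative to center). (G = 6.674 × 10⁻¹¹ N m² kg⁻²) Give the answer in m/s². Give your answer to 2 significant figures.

2.2 × 10⁻³ m/s²

Δa = 2GMr/d³
   = 2 × (6.674 × 10⁻¹¹) × (5.7 × 10²⁶) × (2.0 × 10⁵) / (1.9 × 10⁸)³
   = 2.2 × 10⁻³ m/s²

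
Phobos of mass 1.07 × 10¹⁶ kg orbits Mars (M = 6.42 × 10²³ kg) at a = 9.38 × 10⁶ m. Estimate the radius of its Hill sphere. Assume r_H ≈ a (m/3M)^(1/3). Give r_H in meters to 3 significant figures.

r_H ≈ a (m/3M)^(1/3)
    = (9.38 × 10⁶) × (1.07 × 10¹⁶ / (3 × 6.42 × 10²³))^(1/3)
    = 1.66 × 10⁴ m

1.66 × 10⁴ m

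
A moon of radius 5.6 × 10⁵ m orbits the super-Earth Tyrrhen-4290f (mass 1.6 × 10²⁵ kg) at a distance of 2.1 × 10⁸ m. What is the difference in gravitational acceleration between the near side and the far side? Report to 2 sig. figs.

Δa = 4GMr/d³
   = 4 × (6.674 × 10⁻¹¹) × (1.6 × 10²⁵) × (5.6 × 10⁵) / (2.1 × 10⁸)³
   = 2.6 × 10⁻⁴ m/s²

2.6 × 10⁻⁴ m/s²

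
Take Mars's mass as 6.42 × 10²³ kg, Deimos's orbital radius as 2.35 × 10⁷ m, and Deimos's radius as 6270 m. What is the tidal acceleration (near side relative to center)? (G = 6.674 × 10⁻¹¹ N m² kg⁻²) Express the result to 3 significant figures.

4.14 × 10⁻⁵ m/s²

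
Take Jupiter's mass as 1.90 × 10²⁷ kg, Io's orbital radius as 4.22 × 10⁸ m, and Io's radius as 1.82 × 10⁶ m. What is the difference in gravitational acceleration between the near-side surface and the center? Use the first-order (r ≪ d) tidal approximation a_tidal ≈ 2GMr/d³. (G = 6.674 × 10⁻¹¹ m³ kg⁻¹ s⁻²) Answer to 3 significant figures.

6.14 × 10⁻³ m/s²

Δg = 2GMr/d³
   = 2 × (6.674 × 10⁻¹¹) × (1.90 × 10²⁷) × (1.82 × 10⁶) / (4.22 × 10⁸)³
   = 6.14 × 10⁻³ m/s²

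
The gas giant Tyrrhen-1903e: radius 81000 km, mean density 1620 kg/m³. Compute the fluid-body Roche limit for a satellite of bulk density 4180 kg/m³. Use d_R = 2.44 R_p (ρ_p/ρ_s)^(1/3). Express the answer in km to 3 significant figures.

1.44 × 10⁵ km

d_R = 2.44 × 81000 km × (1620/4180)^(1/3)
    = 1.44 × 10⁵ km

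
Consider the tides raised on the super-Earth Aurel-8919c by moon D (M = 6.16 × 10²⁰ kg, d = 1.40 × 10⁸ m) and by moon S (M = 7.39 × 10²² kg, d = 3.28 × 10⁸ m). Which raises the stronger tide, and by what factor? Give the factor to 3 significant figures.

Moon S, by a factor of ≈ 9.33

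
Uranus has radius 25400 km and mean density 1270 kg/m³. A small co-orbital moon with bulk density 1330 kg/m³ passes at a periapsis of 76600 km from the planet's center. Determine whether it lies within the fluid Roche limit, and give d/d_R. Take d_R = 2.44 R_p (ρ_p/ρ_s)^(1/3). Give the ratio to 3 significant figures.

d_R = 2.44 × (25400 km) × (1270/1330)^(1/3) = 61030 km
d/d_R = (76600) / (61030) = 1.26
Since d/d_R > 1, the body is outside the Roche limit.

outside; d/d_R ≈ 1.26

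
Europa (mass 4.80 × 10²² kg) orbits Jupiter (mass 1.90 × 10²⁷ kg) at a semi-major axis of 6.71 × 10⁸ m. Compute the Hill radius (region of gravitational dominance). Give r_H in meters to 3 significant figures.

1.37 × 10⁷ m

r_H ≈ a (m/3M)^(1/3)
    = (6.71 × 10⁸) × (4.80 × 10²² / (3 × 1.90 × 10²⁷))^(1/3)
    = 1.37 × 10⁷ m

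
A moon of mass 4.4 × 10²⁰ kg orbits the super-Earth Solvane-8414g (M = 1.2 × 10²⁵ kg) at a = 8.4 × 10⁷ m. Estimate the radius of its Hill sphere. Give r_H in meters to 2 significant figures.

1.9 × 10⁶ m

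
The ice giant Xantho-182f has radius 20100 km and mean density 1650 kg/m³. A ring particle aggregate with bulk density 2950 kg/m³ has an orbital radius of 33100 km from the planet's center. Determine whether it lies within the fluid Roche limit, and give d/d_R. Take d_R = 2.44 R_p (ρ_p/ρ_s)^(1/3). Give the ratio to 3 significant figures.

d_R = 2.44 × (20100 km) × (1650/2950)^(1/3) = 40410 km
d/d_R = (33100) / (40410) = 0.819
Since d/d_R < 1, the body is inside the Roche limit.

inside; d/d_R ≈ 0.819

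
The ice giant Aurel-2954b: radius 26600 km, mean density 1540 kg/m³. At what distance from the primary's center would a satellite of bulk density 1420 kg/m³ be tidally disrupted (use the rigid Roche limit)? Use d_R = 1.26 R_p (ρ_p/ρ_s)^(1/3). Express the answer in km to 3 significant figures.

34400 km

d_R = 1.26 × 26600 km × (1540/1420)^(1/3)
    = 34400 km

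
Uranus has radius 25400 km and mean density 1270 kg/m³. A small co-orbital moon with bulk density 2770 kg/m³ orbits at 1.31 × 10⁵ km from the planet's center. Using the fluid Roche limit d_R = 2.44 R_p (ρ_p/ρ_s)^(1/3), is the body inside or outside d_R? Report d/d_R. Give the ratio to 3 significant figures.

outside; d/d_R ≈ 2.74

d_R = 2.44 × (25400 km) × (1270/2770)^(1/3) = 47790 km
d/d_R = (1.31 × 10⁵) / (47790) = 2.74
Since d/d_R > 1, the body is outside the Roche limit.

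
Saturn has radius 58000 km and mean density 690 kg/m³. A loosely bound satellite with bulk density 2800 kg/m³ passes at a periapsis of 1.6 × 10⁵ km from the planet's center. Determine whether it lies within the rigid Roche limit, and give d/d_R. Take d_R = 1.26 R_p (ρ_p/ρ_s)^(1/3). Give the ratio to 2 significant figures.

d_R = 1.26 × (58000 km) × (690/2800)^(1/3) = 45820 km
d/d_R = (1.6 × 10⁵) / (45820) = 3.5
Since d/d_R > 1, the body is outside the Roche limit.

outside; d/d_R ≈ 3.5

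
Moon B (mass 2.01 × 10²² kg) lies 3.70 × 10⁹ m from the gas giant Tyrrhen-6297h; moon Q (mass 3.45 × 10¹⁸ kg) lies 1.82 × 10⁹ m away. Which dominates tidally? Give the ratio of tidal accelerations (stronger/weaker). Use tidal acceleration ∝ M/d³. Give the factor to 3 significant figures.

Moon B, by a factor of ≈ 693

Compare M/d³ for the two perturbers:
Moon B: (2.01 × 10²²) / (3.70 × 10⁹)³ = 3.968 × 10⁻⁷
Moon Q: (3.45 × 10¹⁸) / (1.82 × 10⁹)³ = 5.723 × 10⁻¹⁰
Ratio (larger/smaller) = 693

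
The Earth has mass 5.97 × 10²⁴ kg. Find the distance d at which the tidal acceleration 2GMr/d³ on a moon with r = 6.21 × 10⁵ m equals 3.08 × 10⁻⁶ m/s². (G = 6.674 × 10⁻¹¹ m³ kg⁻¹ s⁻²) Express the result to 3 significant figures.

5.44 × 10⁸ m

2GMr/d³ = a_tidal  ⇒  d = (2GMr / a_tidal)^(1/3)
d = (2 × 6.674×10⁻¹¹ × (5.97 × 10²⁴) × (6.21 × 10⁵) / (3.08 × 10⁻⁶))^(1/3)
  = 5.44 × 10⁸ m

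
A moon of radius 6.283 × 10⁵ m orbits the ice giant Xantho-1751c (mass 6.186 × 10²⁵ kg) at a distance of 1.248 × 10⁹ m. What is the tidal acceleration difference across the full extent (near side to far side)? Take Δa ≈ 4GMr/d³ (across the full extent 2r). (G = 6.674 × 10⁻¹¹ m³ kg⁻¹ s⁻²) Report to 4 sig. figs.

5.338 × 10⁻⁶ m/s²

Δa = 4GMr/d³
   = 4 × (6.674 × 10⁻¹¹) × (6.186 × 10²⁵) × (6.283 × 10⁵) / (1.248 × 10⁹)³
   = 5.338 × 10⁻⁶ m/s²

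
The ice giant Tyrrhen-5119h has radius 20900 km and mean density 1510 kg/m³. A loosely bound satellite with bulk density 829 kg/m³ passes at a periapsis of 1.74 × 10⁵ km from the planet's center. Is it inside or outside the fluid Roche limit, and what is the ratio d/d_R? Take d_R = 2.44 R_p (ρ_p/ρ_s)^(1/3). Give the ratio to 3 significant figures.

outside; d/d_R ≈ 2.79

d_R = 2.44 × (20900 km) × (1510/829)^(1/3) = 62280 km
d/d_R = (1.74 × 10⁵) / (62280) = 2.79
Since d/d_R > 1, the body is outside the Roche limit.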